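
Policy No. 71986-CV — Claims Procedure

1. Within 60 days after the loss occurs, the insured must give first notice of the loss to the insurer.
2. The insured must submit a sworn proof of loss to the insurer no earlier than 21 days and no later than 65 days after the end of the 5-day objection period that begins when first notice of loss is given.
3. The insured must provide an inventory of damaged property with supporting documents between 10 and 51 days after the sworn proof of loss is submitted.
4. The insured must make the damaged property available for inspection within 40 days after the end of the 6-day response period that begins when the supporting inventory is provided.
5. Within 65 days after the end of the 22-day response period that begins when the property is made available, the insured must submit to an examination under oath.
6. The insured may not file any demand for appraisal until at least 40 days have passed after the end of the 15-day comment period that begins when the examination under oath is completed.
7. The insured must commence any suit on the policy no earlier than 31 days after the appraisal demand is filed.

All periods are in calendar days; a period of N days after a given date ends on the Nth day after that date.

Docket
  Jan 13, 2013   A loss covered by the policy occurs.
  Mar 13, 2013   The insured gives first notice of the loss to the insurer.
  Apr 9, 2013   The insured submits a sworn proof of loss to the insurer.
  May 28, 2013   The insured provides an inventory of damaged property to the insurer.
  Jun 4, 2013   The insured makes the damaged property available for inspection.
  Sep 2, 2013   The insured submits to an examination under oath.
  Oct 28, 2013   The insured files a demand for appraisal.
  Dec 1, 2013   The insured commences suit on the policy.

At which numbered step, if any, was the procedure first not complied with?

Step 1: 60 days after Jan 13, 2013 (when the loss occurs) is Mar 14, 2013; Mar 13, 2013 is within that limit.
Step 2: the window is 21–65 days after Mar 18, 2013 (end of the 5-day objection period, which began when first notice of loss is given on Mar 13, 2013), so Apr 8, 2013 through May 22, 2013; done Apr 9, 2013 — within the window.
Step 3: the window is 10–51 days after Apr 9, 2013 (when the sworn proof of loss is submitted), so Apr 19, 2013 through May 30, 2013; done May 28, 2013, which is between those dates.
Step 4: 40 days after Jun 3, 2013 (end of the 6-day response period, which began when the supporting inventory is provided on May 28, 2013) is Jul 13, 2013; Jun 4, 2013 is within that limit.
Step 5: 65 days after Jun 26, 2013 (end of the 22-day response period, which began when the property is made available on Jun 4, 2013) is Aug 30, 2013; done Sep 2, 2013 — 3 days late.
No need to go further; step 5 was not satisfied.

Step 5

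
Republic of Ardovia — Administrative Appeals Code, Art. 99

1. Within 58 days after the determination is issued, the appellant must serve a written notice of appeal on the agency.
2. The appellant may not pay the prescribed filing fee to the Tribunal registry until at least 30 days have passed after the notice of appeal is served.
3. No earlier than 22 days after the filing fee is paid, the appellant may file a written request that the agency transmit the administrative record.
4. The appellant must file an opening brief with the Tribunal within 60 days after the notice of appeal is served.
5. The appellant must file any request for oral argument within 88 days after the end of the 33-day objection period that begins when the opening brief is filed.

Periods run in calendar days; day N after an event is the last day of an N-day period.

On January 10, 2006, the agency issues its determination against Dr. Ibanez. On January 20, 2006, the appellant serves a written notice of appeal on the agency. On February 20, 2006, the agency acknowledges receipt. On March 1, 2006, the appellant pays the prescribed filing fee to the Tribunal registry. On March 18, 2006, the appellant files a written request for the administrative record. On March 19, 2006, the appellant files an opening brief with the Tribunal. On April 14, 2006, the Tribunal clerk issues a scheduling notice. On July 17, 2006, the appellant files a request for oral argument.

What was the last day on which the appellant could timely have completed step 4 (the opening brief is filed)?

March 21, 2006

Step 4 runs from January 20, 2006, when the notice of appeal is served. 60 days after January 20, 2006 is March 21, 2006.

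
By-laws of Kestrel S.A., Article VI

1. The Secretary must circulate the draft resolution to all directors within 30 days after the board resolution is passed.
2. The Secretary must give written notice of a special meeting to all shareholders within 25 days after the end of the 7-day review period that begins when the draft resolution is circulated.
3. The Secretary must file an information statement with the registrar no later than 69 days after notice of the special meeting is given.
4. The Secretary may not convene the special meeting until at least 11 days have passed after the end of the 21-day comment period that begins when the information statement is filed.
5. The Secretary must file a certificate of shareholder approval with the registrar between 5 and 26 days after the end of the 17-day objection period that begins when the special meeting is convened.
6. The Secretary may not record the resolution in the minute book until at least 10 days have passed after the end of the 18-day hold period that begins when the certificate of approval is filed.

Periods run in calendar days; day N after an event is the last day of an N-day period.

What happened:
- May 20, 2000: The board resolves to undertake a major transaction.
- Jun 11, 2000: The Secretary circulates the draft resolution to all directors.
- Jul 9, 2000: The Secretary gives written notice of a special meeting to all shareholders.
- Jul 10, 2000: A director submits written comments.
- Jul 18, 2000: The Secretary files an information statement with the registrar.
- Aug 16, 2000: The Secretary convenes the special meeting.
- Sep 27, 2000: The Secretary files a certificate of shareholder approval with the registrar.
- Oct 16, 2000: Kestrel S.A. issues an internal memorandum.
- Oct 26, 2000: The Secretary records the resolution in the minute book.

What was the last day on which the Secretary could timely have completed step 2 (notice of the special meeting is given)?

The draft resolution is circulated on Jun 11, 2000; the 7-day review period therefore ends Jun 18, 2000, and step 2 runs from that date. 25 days after Jun 18, 2000 is Jul 13, 2000.

Jul 13, 2000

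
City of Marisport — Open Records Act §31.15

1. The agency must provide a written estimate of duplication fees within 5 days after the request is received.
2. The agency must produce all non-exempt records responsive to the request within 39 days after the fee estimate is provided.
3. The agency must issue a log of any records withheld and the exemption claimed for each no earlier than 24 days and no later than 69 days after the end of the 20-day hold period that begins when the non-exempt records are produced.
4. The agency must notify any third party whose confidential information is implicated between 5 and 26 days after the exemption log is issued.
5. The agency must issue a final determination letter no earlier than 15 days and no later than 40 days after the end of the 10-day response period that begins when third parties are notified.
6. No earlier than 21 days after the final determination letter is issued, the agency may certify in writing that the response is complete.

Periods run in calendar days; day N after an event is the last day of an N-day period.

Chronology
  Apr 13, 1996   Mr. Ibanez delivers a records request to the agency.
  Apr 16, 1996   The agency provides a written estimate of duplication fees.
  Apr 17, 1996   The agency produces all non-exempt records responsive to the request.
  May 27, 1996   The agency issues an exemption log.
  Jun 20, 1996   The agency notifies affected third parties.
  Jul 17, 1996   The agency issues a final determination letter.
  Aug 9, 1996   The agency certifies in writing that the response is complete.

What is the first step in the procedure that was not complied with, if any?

(1) due by Apr 13, 1996 + 5 days = Apr 18, 1996; done Apr 16, 1996 — timely.
(2) due by Apr 16, 1996 + 39 days = May 25, 1996; completed Apr 17, 1996, before the deadline.
(3) the permitted window runs from May 7, 1996 + 24 = May 31, 1996 to May 7, 1996 + 69 = Jul 15, 1996; done May 27, 1996 — 4 days before the window opened.
No need to go further; step 3 was not satisfied.

Step 3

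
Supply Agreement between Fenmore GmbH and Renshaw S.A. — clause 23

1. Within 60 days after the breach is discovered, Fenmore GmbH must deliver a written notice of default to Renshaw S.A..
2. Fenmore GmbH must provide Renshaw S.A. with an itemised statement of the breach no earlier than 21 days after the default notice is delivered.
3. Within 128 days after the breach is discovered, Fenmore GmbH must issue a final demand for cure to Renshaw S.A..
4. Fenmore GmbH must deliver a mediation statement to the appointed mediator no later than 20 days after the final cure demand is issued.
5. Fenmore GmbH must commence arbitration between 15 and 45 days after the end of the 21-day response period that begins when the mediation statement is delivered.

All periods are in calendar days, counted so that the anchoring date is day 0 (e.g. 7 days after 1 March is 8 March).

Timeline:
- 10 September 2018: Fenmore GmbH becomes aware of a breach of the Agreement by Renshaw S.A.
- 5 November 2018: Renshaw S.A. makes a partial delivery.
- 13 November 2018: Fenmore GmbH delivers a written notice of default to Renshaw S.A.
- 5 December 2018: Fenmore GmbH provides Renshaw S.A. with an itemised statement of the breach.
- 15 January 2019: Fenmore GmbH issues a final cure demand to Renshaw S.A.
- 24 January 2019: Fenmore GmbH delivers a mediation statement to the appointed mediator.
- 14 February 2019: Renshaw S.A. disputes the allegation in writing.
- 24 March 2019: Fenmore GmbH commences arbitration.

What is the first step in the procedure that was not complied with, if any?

(1) due by 10 September 2018 + 60 days = 9 November 2018; 13 November 2018 misses that deadline by 4 days.

Step 1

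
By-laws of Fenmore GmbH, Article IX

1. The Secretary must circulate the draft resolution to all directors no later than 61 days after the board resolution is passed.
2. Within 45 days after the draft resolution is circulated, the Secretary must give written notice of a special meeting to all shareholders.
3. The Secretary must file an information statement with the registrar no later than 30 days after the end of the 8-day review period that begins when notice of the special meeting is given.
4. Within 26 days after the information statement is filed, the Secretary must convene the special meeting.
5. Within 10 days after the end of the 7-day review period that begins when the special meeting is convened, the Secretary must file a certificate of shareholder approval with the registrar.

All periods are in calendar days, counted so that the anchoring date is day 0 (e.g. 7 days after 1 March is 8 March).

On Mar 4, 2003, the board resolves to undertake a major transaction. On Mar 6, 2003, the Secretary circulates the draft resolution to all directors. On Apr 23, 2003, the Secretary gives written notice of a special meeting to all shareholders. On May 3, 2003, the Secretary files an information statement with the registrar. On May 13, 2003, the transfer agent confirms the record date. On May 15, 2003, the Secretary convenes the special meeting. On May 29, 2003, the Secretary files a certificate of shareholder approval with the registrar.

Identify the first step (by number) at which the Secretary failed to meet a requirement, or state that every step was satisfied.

Step 1 — counting 61 days from Mar 4, 2003 (when the board resolution is passed) gives a deadline of May 4, 2003; completed Mar 6, 2003, before the deadline.
Step 2 — counting 45 days from Mar 6, 2003 (when the draft resolution is circulated) gives a deadline of Apr 20, 2003; not done until Apr 23, 2003, 3 days after the deadline.
The analysis stops there.

Step 2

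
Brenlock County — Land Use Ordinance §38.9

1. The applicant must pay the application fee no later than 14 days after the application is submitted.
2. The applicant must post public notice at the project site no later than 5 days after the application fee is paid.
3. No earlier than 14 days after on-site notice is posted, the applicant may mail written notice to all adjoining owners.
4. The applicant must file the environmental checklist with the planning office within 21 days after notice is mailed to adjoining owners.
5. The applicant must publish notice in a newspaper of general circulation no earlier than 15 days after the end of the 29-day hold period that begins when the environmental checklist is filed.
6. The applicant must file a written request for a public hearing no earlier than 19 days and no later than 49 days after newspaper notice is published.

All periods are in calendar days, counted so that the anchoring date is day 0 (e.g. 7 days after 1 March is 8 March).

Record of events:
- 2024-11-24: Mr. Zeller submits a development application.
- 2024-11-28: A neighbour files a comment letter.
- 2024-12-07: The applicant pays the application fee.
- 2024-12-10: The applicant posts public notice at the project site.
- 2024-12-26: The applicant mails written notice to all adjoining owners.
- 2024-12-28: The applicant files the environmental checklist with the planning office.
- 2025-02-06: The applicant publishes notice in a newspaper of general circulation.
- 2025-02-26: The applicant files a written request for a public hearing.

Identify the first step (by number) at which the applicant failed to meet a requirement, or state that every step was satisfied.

(1) due by 2024-11-24 + 14 days = 2024-12-08; 2024-12-07 is within that limit.
(2) due by 2024-12-07 + 5 days = 2024-12-12; 2024-12-10 is within that limit.
(3) permitted from 2024-12-10 + 14 days = 2024-12-24 onward; done 2024-12-26 — permitted.
(4) due by 2024-12-26 + 21 days = 2025-01-16; completed 2024-12-28, before the deadline.
(5) permitted from 2025-01-26 + 15 days = 2025-02-10 onward; 2025-02-06 is 4 days before the earliest permitted date.
The analysis stops there.

Step 5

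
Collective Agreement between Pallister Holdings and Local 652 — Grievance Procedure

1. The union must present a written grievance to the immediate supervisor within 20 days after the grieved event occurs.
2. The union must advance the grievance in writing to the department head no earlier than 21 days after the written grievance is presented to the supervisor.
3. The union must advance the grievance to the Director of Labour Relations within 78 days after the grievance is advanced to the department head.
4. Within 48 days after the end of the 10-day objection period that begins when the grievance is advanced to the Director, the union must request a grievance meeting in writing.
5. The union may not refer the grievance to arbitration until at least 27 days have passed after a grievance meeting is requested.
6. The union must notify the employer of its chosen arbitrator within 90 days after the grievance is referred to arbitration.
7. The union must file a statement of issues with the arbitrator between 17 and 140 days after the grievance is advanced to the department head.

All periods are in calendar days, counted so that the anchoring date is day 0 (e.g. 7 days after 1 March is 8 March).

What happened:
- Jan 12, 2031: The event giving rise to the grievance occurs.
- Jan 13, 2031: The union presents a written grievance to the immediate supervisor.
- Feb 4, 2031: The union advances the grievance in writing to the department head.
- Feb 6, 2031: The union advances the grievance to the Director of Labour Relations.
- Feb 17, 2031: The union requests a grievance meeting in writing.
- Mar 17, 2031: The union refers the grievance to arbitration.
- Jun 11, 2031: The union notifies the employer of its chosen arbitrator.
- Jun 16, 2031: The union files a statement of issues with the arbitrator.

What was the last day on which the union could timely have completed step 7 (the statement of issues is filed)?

Step 7 runs from Feb 4, 2031, when the grievance is advanced to the department head. The window is 17–140 days after Feb 4, 2031; it closes on Jun 24, 2031.

Jun 24, 2031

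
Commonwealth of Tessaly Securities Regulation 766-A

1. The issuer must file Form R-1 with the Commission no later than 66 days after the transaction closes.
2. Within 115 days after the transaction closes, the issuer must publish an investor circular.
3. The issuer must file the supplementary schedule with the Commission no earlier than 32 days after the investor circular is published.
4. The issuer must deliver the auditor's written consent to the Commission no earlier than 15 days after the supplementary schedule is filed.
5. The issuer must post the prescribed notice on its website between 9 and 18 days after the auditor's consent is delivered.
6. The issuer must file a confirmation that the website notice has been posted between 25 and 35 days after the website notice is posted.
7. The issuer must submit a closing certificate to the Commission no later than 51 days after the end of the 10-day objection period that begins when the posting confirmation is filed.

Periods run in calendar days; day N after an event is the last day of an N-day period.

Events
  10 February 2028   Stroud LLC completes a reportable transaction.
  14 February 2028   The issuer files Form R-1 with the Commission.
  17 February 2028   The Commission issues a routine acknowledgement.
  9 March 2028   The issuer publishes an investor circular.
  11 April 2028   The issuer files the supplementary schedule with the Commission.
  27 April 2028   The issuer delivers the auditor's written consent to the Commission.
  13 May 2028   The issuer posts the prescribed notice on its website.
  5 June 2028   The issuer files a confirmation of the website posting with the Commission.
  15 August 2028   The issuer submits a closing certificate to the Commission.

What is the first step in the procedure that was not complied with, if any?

Step 1 — counting 66 days from 10 February 2028 (when the transaction closes) gives a deadline of 16 April 2028; completed 14 February 2028, before the deadline.
Step 2 — counting 115 days from 10 February 2028 (when the transaction closes) gives a deadline of 4 June 2028; done 9 March 2028 — timely.
Step 3 — must wait 32 days from 9 March 2028 (when the investor circular is published), so not before 10 April 2028; done 11 April 2028, after the minimum wait.
Step 4 — must wait 15 days from 11 April 2028 (when the supplementary schedule is filed), so not before 26 April 2028; done 27 April 2028 — permitted.
Step 5 — 9 and 18 days from 27 April 2028 (when the auditor's consent is delivered) are 6 May 2028 and 15 May 2028 respectively; 13 May 2028 falls inside that range.
Step 6 — 25 and 35 days from 13 May 2028 (when the website notice is posted) are 7 June 2028 and 17 June 2028 respectively; done 5 June 2028 — 2 days before the window opened.
The analysis stops there.

Step 6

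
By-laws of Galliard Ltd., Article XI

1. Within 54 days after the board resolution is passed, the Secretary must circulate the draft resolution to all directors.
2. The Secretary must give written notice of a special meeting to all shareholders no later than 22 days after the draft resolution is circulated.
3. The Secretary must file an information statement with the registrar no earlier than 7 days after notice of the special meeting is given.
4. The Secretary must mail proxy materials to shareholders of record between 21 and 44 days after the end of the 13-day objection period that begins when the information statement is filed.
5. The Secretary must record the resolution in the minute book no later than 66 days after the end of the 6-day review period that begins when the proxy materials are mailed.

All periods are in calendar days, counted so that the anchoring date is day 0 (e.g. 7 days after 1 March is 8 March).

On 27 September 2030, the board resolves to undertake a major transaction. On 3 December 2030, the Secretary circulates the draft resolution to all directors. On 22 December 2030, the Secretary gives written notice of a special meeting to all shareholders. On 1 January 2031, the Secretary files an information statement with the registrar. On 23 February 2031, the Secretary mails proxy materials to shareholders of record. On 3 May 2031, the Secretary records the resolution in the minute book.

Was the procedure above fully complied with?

No

(1) due by 27 September 2030 + 54 days = 20 November 2030; done 3 December 2030 — 13 days late.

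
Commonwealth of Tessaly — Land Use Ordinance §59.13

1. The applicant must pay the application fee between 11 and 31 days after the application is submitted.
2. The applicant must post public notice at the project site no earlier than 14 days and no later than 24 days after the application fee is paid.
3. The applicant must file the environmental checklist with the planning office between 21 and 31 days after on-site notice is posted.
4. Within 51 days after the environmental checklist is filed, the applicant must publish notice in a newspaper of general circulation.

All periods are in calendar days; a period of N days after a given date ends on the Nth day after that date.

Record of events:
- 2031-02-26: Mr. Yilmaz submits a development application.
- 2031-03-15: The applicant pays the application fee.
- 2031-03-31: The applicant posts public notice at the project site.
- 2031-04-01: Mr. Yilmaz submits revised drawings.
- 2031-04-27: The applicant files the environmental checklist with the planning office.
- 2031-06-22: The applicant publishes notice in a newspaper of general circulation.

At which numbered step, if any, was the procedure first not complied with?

(1) the permitted window runs from 2031-02-26 + 11 = 2031-03-09 to 2031-02-26 + 31 = 2031-03-29; done 2031-03-15 — within the window.
(2) the permitted window runs from 2031-03-15 + 14 = 2031-03-29 to 2031-03-15 + 24 = 2031-04-08; 2031-03-31 falls inside that range.
(3) the permitted window runs from 2031-03-31 + 21 = 2031-04-21 to 2031-03-31 + 31 = 2031-05-01; 2031-04-27 falls inside that range.
(4) due by 2031-04-27 + 51 days = 2031-06-17; not done until 2031-06-22, 5 days after the deadline.

Step 4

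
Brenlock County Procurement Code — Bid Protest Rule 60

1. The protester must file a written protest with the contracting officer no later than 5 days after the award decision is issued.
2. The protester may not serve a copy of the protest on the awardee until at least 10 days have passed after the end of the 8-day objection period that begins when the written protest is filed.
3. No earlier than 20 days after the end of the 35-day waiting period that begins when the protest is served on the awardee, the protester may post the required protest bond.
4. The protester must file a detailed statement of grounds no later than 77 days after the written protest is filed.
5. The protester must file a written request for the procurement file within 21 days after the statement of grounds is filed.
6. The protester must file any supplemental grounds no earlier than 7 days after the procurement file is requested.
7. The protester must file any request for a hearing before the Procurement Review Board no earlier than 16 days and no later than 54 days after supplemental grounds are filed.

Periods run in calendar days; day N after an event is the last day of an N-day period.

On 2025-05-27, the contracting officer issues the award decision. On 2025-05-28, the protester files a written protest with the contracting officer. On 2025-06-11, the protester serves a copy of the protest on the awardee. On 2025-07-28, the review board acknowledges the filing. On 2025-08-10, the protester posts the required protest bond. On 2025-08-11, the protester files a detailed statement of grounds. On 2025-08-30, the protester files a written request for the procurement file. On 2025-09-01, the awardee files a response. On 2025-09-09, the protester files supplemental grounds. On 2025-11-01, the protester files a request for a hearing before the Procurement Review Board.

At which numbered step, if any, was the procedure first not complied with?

Step 2

Step 1: 5 days after 2025-05-27 (when the award decision is issued) is 2025-06-01; 2025-05-28 is within that limit.
Step 2: the earliest permitted date is 10 days after 2025-06-05 (end of the 8-day objection period, which began when the written protest is filed on 2025-05-28), i.e. 2025-06-15; 2025-06-11 is 4 days before the earliest permitted date.
No need to go further; step 2 was not satisfied.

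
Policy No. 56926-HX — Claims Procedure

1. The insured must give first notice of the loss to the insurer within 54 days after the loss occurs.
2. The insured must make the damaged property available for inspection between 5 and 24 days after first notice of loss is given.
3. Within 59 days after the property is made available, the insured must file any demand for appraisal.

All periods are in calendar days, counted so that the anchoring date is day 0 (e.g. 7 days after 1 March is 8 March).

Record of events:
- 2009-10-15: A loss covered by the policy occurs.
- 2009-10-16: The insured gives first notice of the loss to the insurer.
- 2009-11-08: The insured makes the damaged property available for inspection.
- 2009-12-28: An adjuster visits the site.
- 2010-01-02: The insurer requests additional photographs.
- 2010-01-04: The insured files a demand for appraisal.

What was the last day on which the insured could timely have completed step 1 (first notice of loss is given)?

2009-12-08

Step 1 runs from 2009-10-15, when the loss occurs. 54 days after 2009-10-15 is 2009-12-08.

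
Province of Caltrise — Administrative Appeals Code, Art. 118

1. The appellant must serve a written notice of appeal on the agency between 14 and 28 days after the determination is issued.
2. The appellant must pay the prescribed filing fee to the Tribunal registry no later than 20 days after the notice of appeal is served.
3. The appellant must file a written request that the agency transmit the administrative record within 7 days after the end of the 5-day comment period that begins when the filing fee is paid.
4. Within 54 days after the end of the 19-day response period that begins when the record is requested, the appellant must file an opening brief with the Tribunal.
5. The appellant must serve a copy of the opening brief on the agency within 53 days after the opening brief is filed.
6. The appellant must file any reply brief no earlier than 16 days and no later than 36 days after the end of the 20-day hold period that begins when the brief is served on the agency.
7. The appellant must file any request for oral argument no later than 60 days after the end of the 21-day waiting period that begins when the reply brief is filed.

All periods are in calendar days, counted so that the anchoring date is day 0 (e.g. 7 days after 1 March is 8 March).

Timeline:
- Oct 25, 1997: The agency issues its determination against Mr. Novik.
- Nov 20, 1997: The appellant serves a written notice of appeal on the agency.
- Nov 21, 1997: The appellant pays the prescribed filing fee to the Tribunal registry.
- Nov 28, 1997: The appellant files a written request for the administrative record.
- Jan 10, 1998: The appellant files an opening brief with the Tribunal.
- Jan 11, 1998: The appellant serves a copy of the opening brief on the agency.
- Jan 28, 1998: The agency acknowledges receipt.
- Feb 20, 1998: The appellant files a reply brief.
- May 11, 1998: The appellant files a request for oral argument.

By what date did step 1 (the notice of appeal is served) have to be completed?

Nov 22, 1997

Step 1 runs from Oct 25, 1997, when the determination is issued. The window is 14–28 days after Oct 25, 1997; it closes on Nov 22, 1997.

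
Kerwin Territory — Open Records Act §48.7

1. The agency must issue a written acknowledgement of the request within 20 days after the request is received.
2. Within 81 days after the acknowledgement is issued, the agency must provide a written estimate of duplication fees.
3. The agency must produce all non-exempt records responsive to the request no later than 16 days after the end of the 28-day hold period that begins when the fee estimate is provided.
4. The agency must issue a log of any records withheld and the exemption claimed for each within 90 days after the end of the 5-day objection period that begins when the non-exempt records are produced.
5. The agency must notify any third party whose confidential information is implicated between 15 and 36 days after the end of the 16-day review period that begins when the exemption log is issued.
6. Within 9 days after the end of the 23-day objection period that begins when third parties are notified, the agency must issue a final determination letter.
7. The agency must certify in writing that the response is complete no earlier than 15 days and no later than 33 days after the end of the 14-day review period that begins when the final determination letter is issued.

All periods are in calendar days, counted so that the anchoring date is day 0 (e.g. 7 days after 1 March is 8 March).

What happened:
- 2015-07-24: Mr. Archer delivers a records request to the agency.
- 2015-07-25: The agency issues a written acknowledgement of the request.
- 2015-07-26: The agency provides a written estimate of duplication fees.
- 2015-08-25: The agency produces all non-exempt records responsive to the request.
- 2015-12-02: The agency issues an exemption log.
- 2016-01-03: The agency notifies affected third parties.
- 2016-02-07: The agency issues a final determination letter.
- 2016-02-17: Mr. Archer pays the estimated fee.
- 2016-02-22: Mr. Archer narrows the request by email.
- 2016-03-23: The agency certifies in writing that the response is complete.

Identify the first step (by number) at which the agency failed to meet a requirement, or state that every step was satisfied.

Step 1: 20 days after 2015-07-24 (when the request is received) is 2015-08-13; completed 2015-07-25, before the deadline.
Step 2: 81 days after 2015-07-25 (when the acknowledgement is issued) is 2015-10-14; done 2015-07-26 — timely.
Step 3: 16 days after 2015-08-23 (end of the 28-day hold period, which began when the fee estimate is provided on 2015-07-26) is 2015-09-08; 2015-08-25 is within that limit.
Step 4: 90 days after 2015-08-30 (end of the 5-day objection period, which began when the non-exempt records are produced on 2015-08-25) is 2015-11-28; 2015-12-02 misses that deadline by 4 days.

Step 4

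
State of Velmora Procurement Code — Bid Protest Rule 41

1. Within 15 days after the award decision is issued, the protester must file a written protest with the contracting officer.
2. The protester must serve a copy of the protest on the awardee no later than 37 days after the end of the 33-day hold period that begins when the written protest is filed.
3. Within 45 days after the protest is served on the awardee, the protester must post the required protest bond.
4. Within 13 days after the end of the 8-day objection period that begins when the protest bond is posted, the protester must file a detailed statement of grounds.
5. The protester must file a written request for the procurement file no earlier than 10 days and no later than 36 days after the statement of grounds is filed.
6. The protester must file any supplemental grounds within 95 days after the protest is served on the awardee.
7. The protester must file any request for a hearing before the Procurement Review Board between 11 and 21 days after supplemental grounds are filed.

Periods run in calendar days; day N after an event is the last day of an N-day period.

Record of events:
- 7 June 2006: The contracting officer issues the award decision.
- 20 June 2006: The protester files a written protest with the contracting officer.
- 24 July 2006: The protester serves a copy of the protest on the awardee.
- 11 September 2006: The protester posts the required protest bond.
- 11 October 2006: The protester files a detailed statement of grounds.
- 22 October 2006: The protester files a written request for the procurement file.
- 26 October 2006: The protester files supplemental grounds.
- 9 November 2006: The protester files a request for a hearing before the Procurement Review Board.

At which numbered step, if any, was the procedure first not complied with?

Step 3

(1) due by 7 June 2006 + 15 days = 22 June 2006; completed 20 June 2006, before the deadline.
(2) due by 23 July 2006 + 37 days = 29 August 2006; done 24 July 2006 — timely.
(3) due by 24 July 2006 + 45 days = 7 September 2006; done 11 September 2006 — 4 days late.
Later steps need not be reached.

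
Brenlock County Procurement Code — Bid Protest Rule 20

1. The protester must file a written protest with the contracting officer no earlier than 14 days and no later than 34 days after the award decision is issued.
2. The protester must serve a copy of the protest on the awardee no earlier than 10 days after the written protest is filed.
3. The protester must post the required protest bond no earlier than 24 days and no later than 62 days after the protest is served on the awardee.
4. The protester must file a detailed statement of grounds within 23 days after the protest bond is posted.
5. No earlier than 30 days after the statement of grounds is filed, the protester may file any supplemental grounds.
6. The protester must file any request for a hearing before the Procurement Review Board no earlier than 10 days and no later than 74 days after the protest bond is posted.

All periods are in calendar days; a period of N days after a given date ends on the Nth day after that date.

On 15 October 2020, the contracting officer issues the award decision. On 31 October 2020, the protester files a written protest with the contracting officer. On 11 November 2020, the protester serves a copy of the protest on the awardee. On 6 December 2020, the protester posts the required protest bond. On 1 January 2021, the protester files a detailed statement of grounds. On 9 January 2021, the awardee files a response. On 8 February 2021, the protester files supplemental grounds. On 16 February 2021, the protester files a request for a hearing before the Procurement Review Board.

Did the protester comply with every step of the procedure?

No

(1) the permitted window runs from 15 October 2020 + 14 = 29 October 2020 to 15 October 2020 + 34 = 18 November 2020; done 31 October 2020 — within the window.
(2) permitted from 31 October 2020 + 10 days = 10 November 2020 onward; 11 November 2020 is on or after that date.
(3) the permitted window runs from 11 November 2020 + 24 = 5 December 2020 to 11 November 2020 + 62 = 12 January 2021; done 6 December 2020, which is between those dates.
(4) due by 6 December 2020 + 23 days = 29 December 2020; 1 January 2021 misses that deadline by 3 days.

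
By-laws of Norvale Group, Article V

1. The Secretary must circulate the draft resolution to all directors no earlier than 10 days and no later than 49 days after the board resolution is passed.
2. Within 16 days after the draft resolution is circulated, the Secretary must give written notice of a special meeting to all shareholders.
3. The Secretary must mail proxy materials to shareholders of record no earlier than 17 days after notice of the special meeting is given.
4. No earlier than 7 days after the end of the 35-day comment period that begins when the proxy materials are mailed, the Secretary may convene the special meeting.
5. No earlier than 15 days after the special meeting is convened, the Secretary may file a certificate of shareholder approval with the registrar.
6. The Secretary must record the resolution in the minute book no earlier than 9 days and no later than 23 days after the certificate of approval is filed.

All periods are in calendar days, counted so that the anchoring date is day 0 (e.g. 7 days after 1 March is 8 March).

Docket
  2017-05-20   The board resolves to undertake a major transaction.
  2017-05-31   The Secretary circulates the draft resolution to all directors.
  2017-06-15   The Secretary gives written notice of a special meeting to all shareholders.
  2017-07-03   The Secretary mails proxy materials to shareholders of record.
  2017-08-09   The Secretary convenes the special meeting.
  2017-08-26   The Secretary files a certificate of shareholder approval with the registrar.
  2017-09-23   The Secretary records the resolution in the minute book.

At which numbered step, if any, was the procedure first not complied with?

Step 1 — 10 and 49 days from 2017-05-20 (when the board resolution is passed) are 2017-05-30 and 2017-07-08 respectively; 2017-05-31 falls inside that range.
Step 2 — counting 16 days from 2017-05-31 (when the draft resolution is circulated) gives a deadline of 2017-06-16; completed 2017-06-15, before the deadline.
Step 3 — must wait 17 days from 2017-06-15 (when notice of the special meeting is given), so not before 2017-07-02; done 2017-07-03 — permitted.
Step 4 — must wait 7 days from 2017-08-07 (end of the 35-day comment period, which began when the proxy materials are mailed on 2017-07-03), so not before 2017-08-14; 2017-08-09 is 5 days before the earliest permitted date.
The procedure was therefore not followed at step 4.

Step 4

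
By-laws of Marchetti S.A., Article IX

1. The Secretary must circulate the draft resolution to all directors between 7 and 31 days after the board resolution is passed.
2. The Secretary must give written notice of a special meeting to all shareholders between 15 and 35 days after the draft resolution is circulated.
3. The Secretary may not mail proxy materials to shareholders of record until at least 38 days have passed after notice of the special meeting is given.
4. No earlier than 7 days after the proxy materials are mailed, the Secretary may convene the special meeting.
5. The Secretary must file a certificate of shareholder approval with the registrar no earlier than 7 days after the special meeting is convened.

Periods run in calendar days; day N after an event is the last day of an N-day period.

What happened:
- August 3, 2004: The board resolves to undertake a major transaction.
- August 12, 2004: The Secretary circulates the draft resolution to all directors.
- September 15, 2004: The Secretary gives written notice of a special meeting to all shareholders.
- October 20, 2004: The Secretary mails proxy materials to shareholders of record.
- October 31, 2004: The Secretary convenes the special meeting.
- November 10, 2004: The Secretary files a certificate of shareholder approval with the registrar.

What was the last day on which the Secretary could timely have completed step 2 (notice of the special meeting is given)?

September 16, 2004

Step 2 runs from August 12, 2004, when the draft resolution is circulated. The window is 15–35 days after August 12, 2004; it closes on September 16, 2004.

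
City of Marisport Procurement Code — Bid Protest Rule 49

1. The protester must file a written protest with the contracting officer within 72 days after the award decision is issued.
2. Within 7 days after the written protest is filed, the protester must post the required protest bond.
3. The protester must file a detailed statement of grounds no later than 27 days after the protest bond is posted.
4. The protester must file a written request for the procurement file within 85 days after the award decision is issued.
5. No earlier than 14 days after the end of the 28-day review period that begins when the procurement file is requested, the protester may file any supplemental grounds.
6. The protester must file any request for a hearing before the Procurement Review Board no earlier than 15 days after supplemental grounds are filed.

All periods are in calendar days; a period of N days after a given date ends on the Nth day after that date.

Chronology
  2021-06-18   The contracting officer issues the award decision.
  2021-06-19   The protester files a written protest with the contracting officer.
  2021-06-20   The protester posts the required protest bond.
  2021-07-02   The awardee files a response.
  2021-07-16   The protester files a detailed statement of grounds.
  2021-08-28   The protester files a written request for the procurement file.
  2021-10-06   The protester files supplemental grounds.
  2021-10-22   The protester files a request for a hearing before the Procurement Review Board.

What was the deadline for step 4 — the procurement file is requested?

Step 4 runs from 2021-06-18, when the award decision is issued. 85 days after 2021-06-18 is 2021-09-11.

2021-09-11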